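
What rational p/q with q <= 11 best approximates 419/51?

74/9

Expand x = 419/51 as a continued fraction with the Euclidean algorithm:
  419 = 8*51 + 11, so a_0 = 8.
  51 = 4*11 + 7, so a_1 = 4.
  11 = 1*7 + 4, so a_2 = 1.
  7 = 1*4 + 3, so a_3 = 1.
  4 = 1*3 + 1, so a_4 = 1.
  3 = 3*1 + 0, so a_5 = 3.
so x = [8; 4, 1, 1, 1, 3].
Convergents (p_i = a_i*p_{i-1} + p_{i-2}, q_i = a_i*q_{i-1} + q_{i-2} with p_{-2}=0, p_{-1}=1, q_{-2}=1, q_{-1}=0), until the denominator exceeds 11:
  i=0: a_0=8, p_0 = 8*1 + 0 = 8, q_0 = 8*0 + 1 = 1.
  i=1: a_1=4, p_1 = 4*8 + 1 = 33, q_1 = 4*1 + 0 = 4.
  i=2: a_2=1, p_2 = 1*33 + 8 = 41, q_2 = 1*4 + 1 = 5.
  i=3: a_3=1, p_3 = 1*41 + 33 = 74, q_3 = 1*5 + 4 = 9.
  i=4: a_4=1, p_4 = 1*74 + 41 = 115, q_4 = 1*9 + 5 = 14.
q_4 = 14 > 11, so the last convergent with denominator <= 11 is p_3/q_3 = 74/9.
The closest fraction with denominator <= 11 is either p_3/q_3 or the intermediate fraction (k*p_3 + p_2)/(k*q_3 + q_2) with the largest k >= 1 whose denominator stays <= 11; these approach x as k grows, and every other convergent or intermediate fraction in range is farther away.
Largest k: floor((11 - q_2)/q_3) = floor((11 - 5)/9) = 0.
Since k = 0, no intermediate fraction beyond p_3/q_3 has denominator <= 11, so the convergent 74/9 is the closest (its error is |419*9 - 74*51|/(51*9) = 3/459).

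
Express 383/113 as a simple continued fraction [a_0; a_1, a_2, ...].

[3; 2, 1, 1, 3, 6]

Run the Euclidean algorithm on 383 and 113; the successive quotients are the partial quotients a_0, a_1, ... (each step inverts the fractional part left over by the previous one):
  383 = 3*113 + 44, so a_0 = 3.
  113 = 2*44 + 25, so a_1 = 2.
  44 = 1*25 + 19, so a_2 = 1.
  25 = 1*19 + 6, so a_3 = 1.
  19 = 3*6 + 1, so a_4 = 3.
  6 = 6*1 + 0, so a_5 = 6.
The remainder reaches 0 after 6 divisions, so the expansion has 6 partial quotients, read off in order.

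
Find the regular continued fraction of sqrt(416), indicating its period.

Write x_i = (sqrt(416) + m_i)/d_i with (m_0, d_0) = (0, 1). a_0 = floor(sqrt(416)) = 20, since 20^2 = 400 <= 416 < 441 = 21^2.
Iterate m_{i+1} = d_i*a_i - m_i, d_{i+1} = (416 - m_{i+1}^2)/d_i, a_{i+1} = floor((a_0 + m_{i+1})/d_{i+1}):
  m_1 = 1*20 - 0 = 20, d_1 = (416 - 20^2)/1 = 16/1 = 16, a_1 = floor((20 + 20)/16) = 2.
  m_2 = 16*2 - 20 = 12, d_2 = (416 - 12^2)/16 = 272/16 = 17, a_2 = floor((20 + 12)/17) = 1.
  m_3 = 17*1 - 12 = 5, d_3 = (416 - 5^2)/17 = 391/17 = 23, a_3 = floor((20 + 5)/23) = 1.
  m_4 = 23*1 - 5 = 18, d_4 = (416 - 18^2)/23 = 92/23 = 4, a_4 = floor((20 + 18)/4) = 9.
  m_5 = 4*9 - 18 = 18, d_5 = (416 - 18^2)/4 = 92/4 = 23, a_5 = floor((20 + 18)/23) = 1.
  m_6 = 23*1 - 18 = 5, d_6 = (416 - 5^2)/23 = 391/23 = 17, a_6 = floor((20 + 5)/17) = 1.
  m_7 = 17*1 - 5 = 12, d_7 = (416 - 12^2)/17 = 272/17 = 16, a_7 = floor((20 + 12)/16) = 2.
  m_8 = 16*2 - 12 = 20, d_8 = (416 - 20^2)/16 = 16/16 = 1, a_8 = floor((20 + 20)/1) = 40.
  m_9 = 1*40 - 20 = 20, d_9 = (416 - 20^2)/1 = 16/1 = 16: (m_9, d_9) = (m_1, d_1) = (20, 16), so from here the quotients repeat a_1, ..., a_8; the period length is 8.
Hence the expansion of sqrt(416) is a_0 = 20 followed by the repeating block 2, 1, 1, 9, 1, 1, 2, 40 (period 8).

[20; (2, 1, 1, 9, 1, 1, 2, 40)]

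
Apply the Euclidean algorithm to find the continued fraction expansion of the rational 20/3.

Run the Euclidean algorithm on 20 and 3; the successive quotients are the partial quotients a_0, a_1, ... (each step inverts the fractional part left over by the previous one):
  20 = 6*3 + 2, so a_0 = 6.
  3 = 1*2 + 1, so a_1 = 1.
  2 = 2*1 + 0, so a_2 = 2.
The remainder reaches 0 after 3 divisions, so the expansion has 3 partial quotients, read off in order.

[6; 1, 2]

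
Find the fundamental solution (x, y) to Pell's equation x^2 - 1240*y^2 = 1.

(x, y) = (848719, 24102)

First expand sqrt(1240) as a continued fraction. With x_i = (sqrt(1240) + m_i)/d_i and (m_0, d_0) = (0, 1): a_0 = floor(sqrt(1240)) = 35, since 35^2 = 1225 <= 1240 < 1296 = 36^2.
Iterate m_{i+1} = d_i*a_i - m_i, d_{i+1} = (1240 - m_{i+1}^2)/d_i, a_{i+1} = floor((a_0 + m_{i+1})/d_{i+1}):
  m_1 = 1*35 - 0 = 35, d_1 = (1240 - 35^2)/1 = 15/1 = 15, a_1 = floor((35 + 35)/15) = 4.
  m_2 = 15*4 - 35 = 25, d_2 = (1240 - 25^2)/15 = 615/15 = 41, a_2 = floor((35 + 25)/41) = 1.
  m_3 = 41*1 - 25 = 16, d_3 = (1240 - 16^2)/41 = 984/41 = 24, a_3 = floor((35 + 16)/24) = 2.
  m_4 = 24*2 - 16 = 32, d_4 = (1240 - 32^2)/24 = 216/24 = 9, a_4 = floor((35 + 32)/9) = 7.
  m_5 = 9*7 - 32 = 31, d_5 = (1240 - 31^2)/9 = 279/9 = 31, a_5 = floor((35 + 31)/31) = 2.
  m_6 = 31*2 - 31 = 31, d_6 = (1240 - 31^2)/31 = 279/31 = 9, a_6 = floor((35 + 31)/9) = 7.
  m_7 = 9*7 - 31 = 32, d_7 = (1240 - 32^2)/9 = 216/9 = 24, a_7 = floor((35 + 32)/24) = 2.
  m_8 = 24*2 - 32 = 16, d_8 = (1240 - 16^2)/24 = 984/24 = 41, a_8 = floor((35 + 16)/41) = 1.
  m_9 = 41*1 - 16 = 25, d_9 = (1240 - 25^2)/41 = 615/41 = 15, a_9 = floor((35 + 25)/15) = 4.
  m_10 = 15*4 - 25 = 35, d_10 = (1240 - 35^2)/15 = 15/15 = 1, a_10 = floor((35 + 35)/1) = 70.
  m_11 = 1*70 - 35 = 35, d_11 = (1240 - 35^2)/1 = 15/1 = 15: (m_11, d_11) = (m_1, d_1) = (35, 15), so from here the quotients repeat a_1, ..., a_10; the period length is 10.
So sqrt(1240) = [35; (4, 1, 2, 7, 2, 7, 2, 1, 4, 70)] with period length k = 10.
k is even, so the fundamental solution of x^2 - 1240y^2 = 1 is (p_{k-1}, q_{k-1}) = (p_9, q_9); compute convergents through index 9.
Convergents (p_i = a_i*p_{i-1} + p_{i-2}, q_i = a_i*q_{i-1} + q_{i-2} with p_{-2}=0, p_{-1}=1, q_{-2}=1, q_{-1}=0):
  i=0: a_0=35, p_0 = 35*1 + 0 = 35, q_0 = 35*0 + 1 = 1.
  i=1: a_1=4, p_1 = 4*35 + 1 = 141, q_1 = 4*1 + 0 = 4.
  i=2: a_2=1, p_2 = 1*141 + 35 = 176, q_2 = 1*4 + 1 = 5.
  i=3: a_3=2, p_3 = 2*176 + 141 = 493, q_3 = 2*5 + 4 = 14.
  i=4: a_4=7, p_4 = 7*493 + 176 = 3627, q_4 = 7*14 + 5 = 103.
  i=5: a_5=2, p_5 = 2*3627 + 493 = 7747, q_5 = 2*103 + 14 = 220.
  i=6: a_6=7, p_6 = 7*7747 + 3627 = 57856, q_6 = 7*220 + 103 = 1643.
  i=7: a_7=2, p_7 = 2*57856 + 7747 = 123459, q_7 = 2*1643 + 220 = 3506.
  i=8: a_8=1, p_8 = 1*123459 + 57856 = 181315, q_8 = 1*3506 + 1643 = 5149.
  i=9: a_9=4, p_9 = 4*181315 + 123459 = 848719, q_9 = 4*5149 + 3506 = 24102.
Check: 848719^2 - 1240*24102^2 = 720323940961 - 720323940960 = 1, so (x, y) = (848719, 24102) solves the equation, and by the theorem it is the least positive solution.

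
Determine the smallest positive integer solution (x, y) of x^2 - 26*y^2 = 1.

First expand sqrt(26) as a continued fraction. With x_i = (sqrt(26) + m_i)/d_i and (m_0, d_0) = (0, 1): a_0 = floor(sqrt(26)) = 5, since 5^2 = 25 <= 26 < 36 = 6^2.
Iterate m_{i+1} = d_i*a_i - m_i, d_{i+1} = (26 - m_{i+1}^2)/d_i, a_{i+1} = floor((a_0 + m_{i+1})/d_{i+1}):
  m_1 = 1*5 - 0 = 5, d_1 = (26 - 5^2)/1 = 1/1 = 1, a_1 = floor((5 + 5)/1) = 10.
  m_2 = 1*10 - 5 = 5, d_2 = (26 - 5^2)/1 = 1/1 = 1: (m_2, d_2) = (m_1, d_1) = (5, 1), so from here the quotient a_1 repeats; the period length is 1.
So sqrt(26) = [5; (10)] with period length k = 1.
k is odd, so (p_{k-1}, q_{k-1}) only solves x^2 - 26y^2 = -1 and the fundamental solution of x^2 - 26y^2 = 1 is (p_{2k-1}, q_{2k-1}) = (p_1, q_1); compute convergents through index 1, running through the period twice.
Convergents (p_i = a_i*p_{i-1} + p_{i-2}, q_i = a_i*q_{i-1} + q_{i-2} with p_{-2}=0, p_{-1}=1, q_{-2}=1, q_{-1}=0):
  i=0: a_0=5, p_0 = 5*1 + 0 = 5, q_0 = 5*0 + 1 = 1.
  i=1: a_1=10, p_1 = 10*5 + 1 = 51, q_1 = 10*1 + 0 = 10.
Indeed p_0^2 - 26*q_0^2 = 25 - 26 = -1, not +1.
Check: 51^2 - 26*10^2 = 2601 - 2600 = 1, so (x, y) = (51, 10) solves the equation, and by the theorem it is the least positive solution.

(x, y) = (51, 10)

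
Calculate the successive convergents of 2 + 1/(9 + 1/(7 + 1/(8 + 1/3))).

Using the convergent recurrence p_i = a_i*p_{i-1} + p_{i-2}, q_i = a_i*q_{i-1} + q_{i-2} with p_{-2}=0, p_{-1}=1, q_{-2}=1, q_{-1}=0:
  i=0: a_0=2, p_0 = 2*1 + 0 = 2, q_0 = 2*0 + 1 = 1.
  i=1: a_1=9, p_1 = 9*2 + 1 = 19, q_1 = 9*1 + 0 = 9.
  i=2: a_2=7, p_2 = 7*19 + 2 = 135, q_2 = 7*9 + 1 = 64.
  i=3: a_3=8, p_3 = 8*135 + 19 = 1099, q_3 = 8*64 + 9 = 521.
  i=4: a_4=3, p_4 = 3*1099 + 135 = 3432, q_4 = 3*521 + 64 = 1627.

2/1, 19/9, 135/64, 1099/521, 3432/1627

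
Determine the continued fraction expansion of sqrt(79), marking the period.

[8; (1, 7, 1, 16)]

Write x_i = (sqrt(79) + m_i)/d_i with (m_0, d_0) = (0, 1). a_0 = floor(sqrt(79)) = 8, since 8^2 = 64 <= 79 < 81 = 9^2.
Iterate m_{i+1} = d_i*a_i - m_i, d_{i+1} = (79 - m_{i+1}^2)/d_i, a_{i+1} = floor((a_0 + m_{i+1})/d_{i+1}):
  m_1 = 1*8 - 0 = 8, d_1 = (79 - 8^2)/1 = 15/1 = 15, a_1 = floor((8 + 8)/15) = 1.
  m_2 = 15*1 - 8 = 7, d_2 = (79 - 7^2)/15 = 30/15 = 2, a_2 = floor((8 + 7)/2) = 7.
  m_3 = 2*7 - 7 = 7, d_3 = (79 - 7^2)/2 = 30/2 = 15, a_3 = floor((8 + 7)/15) = 1.
  m_4 = 15*1 - 7 = 8, d_4 = (79 - 8^2)/15 = 15/15 = 1, a_4 = floor((8 + 8)/1) = 16.
  m_5 = 1*16 - 8 = 8, d_5 = (79 - 8^2)/1 = 15/1 = 15: (m_5, d_5) = (m_1, d_1) = (8, 15), so from here the quotients repeat a_1, ..., a_4; the period length is 4.
Hence the expansion of sqrt(79) is a_0 = 8 followed by the repeating block 1, 7, 1, 16 (period 4).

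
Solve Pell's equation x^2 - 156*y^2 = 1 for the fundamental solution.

First expand sqrt(156) as a continued fraction. With x_i = (sqrt(156) + m_i)/d_i and (m_0, d_0) = (0, 1): a_0 = floor(sqrt(156)) = 12, since 12^2 = 144 <= 156 < 169 = 13^2.
Iterate m_{i+1} = d_i*a_i - m_i, d_{i+1} = (156 - m_{i+1}^2)/d_i, a_{i+1} = floor((a_0 + m_{i+1})/d_{i+1}):
  m_1 = 1*12 - 0 = 12, d_1 = (156 - 12^2)/1 = 12/1 = 12, a_1 = floor((12 + 12)/12) = 2.
  m_2 = 12*2 - 12 = 12, d_2 = (156 - 12^2)/12 = 12/12 = 1, a_2 = floor((12 + 12)/1) = 24.
  m_3 = 1*24 - 12 = 12, d_3 = (156 - 12^2)/1 = 12/1 = 12: (m_3, d_3) = (m_1, d_1) = (12, 12), so from here the quotients repeat a_1, a_2; the period length is 2.
So sqrt(156) = [12; (2, 24)] with period length k = 2.
k is even, so the fundamental solution of x^2 - 156y^2 = 1 is (p_{k-1}, q_{k-1}) = (p_1, q_1); compute convergents through index 1.
Convergents (p_i = a_i*p_{i-1} + p_{i-2}, q_i = a_i*q_{i-1} + q_{i-2} with p_{-2}=0, p_{-1}=1, q_{-2}=1, q_{-1}=0):
  i=0: a_0=12, p_0 = 12*1 + 0 = 12, q_0 = 12*0 + 1 = 1.
  i=1: a_1=2, p_1 = 2*12 + 1 = 25, q_1 = 2*1 + 0 = 2.
Check: 25^2 - 156*2^2 = 625 - 624 = 1, so (x, y) = (25, 2) solves the equation, and by the theorem it is the least positive solution.

(x, y) = (25, 2)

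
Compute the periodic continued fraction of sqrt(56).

Write x_i = (sqrt(56) + m_i)/d_i with (m_0, d_0) = (0, 1). a_0 = floor(sqrt(56)) = 7, since 7^2 = 49 <= 56 < 64 = 8^2.
Iterate m_{i+1} = d_i*a_i - m_i, d_{i+1} = (56 - m_{i+1}^2)/d_i, a_{i+1} = floor((a_0 + m_{i+1})/d_{i+1}):
  m_1 = 1*7 - 0 = 7, d_1 = (56 - 7^2)/1 = 7/1 = 7, a_1 = floor((7 + 7)/7) = 2.
  m_2 = 7*2 - 7 = 7, d_2 = (56 - 7^2)/7 = 7/7 = 1, a_2 = floor((7 + 7)/1) = 14.
  m_3 = 1*14 - 7 = 7, d_3 = (56 - 7^2)/1 = 7/1 = 7: (m_3, d_3) = (m_1, d_1) = (7, 7), so from here the quotients repeat a_1, a_2; the period length is 2.
Hence the expansion of sqrt(56) is a_0 = 7 followed by the repeating block 2, 14 (period 2).

[7; (2, 14)]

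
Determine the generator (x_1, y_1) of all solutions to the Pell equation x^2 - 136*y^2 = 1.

First expand sqrt(136) as a continued fraction. With x_i = (sqrt(136) + m_i)/d_i and (m_0, d_0) = (0, 1): a_0 = floor(sqrt(136)) = 11, since 11^2 = 121 <= 136 < 144 = 12^2.
Iterate m_{i+1} = d_i*a_i - m_i, d_{i+1} = (136 - m_{i+1}^2)/d_i, a_{i+1} = floor((a_0 + m_{i+1})/d_{i+1}):
  m_1 = 1*11 - 0 = 11, d_1 = (136 - 11^2)/1 = 15/1 = 15, a_1 = floor((11 + 11)/15) = 1.
  m_2 = 15*1 - 11 = 4, d_2 = (136 - 4^2)/15 = 120/15 = 8, a_2 = floor((11 + 4)/8) = 1.
  m_3 = 8*1 - 4 = 4, d_3 = (136 - 4^2)/8 = 120/8 = 15, a_3 = floor((11 + 4)/15) = 1.
  m_4 = 15*1 - 4 = 11, d_4 = (136 - 11^2)/15 = 15/15 = 1, a_4 = floor((11 + 11)/1) = 22.
  m_5 = 1*22 - 11 = 11, d_5 = (136 - 11^2)/1 = 15/1 = 15: (m_5, d_5) = (m_1, d_1) = (11, 15), so from here the quotients repeat a_1, ..., a_4; the period length is 4.
So sqrt(136) = [11; (1, 1, 1, 22)] with period length k = 4.
k is even, so the fundamental solution of x^2 - 136y^2 = 1 is (p_{k-1}, q_{k-1}) = (p_3, q_3); compute convergents through index 3.
Convergents (p_i = a_i*p_{i-1} + p_{i-2}, q_i = a_i*q_{i-1} + q_{i-2} with p_{-2}=0, p_{-1}=1, q_{-2}=1, q_{-1}=0):
  i=0: a_0=11, p_0 = 11*1 + 0 = 11, q_0 = 11*0 + 1 = 1.
  i=1: a_1=1, p_1 = 1*11 + 1 = 12, q_1 = 1*1 + 0 = 1.
  i=2: a_2=1, p_2 = 1*12 + 11 = 23, q_2 = 1*1 + 1 = 2.
  i=3: a_3=1, p_3 = 1*23 + 12 = 35, q_3 = 1*2 + 1 = 3.
Check: 35^2 - 136*3^2 = 1225 - 1224 = 1, so (x, y) = (35, 3) solves the equation, and by the theorem it is the least positive solution.

(x, y) = (35, 3)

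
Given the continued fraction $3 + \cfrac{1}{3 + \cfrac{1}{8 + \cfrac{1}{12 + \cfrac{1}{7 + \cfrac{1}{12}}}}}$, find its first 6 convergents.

3/1, 10/3, 83/25, 1006/303, 7125/2146, 86506/26055

Using the convergent recurrence p_i = a_i*p_{i-1} + p_{i-2}, q_i = a_i*q_{i-1} + q_{i-2} with p_{-2}=0, p_{-1}=1, q_{-2}=1, q_{-1}=0:
  i=0: a_0=3, p_0 = 3*1 + 0 = 3, q_0 = 3*0 + 1 = 1.
  i=1: a_1=3, p_1 = 3*3 + 1 = 10, q_1 = 3*1 + 0 = 3.
  i=2: a_2=8, p_2 = 8*10 + 3 = 83, q_2 = 8*3 + 1 = 25.
  i=3: a_3=12, p_3 = 12*83 + 10 = 1006, q_3 = 12*25 + 3 = 303.
  i=4: a_4=7, p_4 = 7*1006 + 83 = 7125, q_4 = 7*303 + 25 = 2146.
  i=5: a_5=12, p_5 = 12*7125 + 1006 = 86506, q_5 = 12*2146 + 303 = 26055.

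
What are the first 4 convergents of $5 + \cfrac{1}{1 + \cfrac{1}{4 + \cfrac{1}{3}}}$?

Using the convergent recurrence p_i = a_i*p_{i-1} + p_{i-2}, q_i = a_i*q_{i-1} + q_{i-2} with p_{-2}=0, p_{-1}=1, q_{-2}=1, q_{-1}=0:
  i=0: a_0=5, p_0 = 5*1 + 0 = 5, q_0 = 5*0 + 1 = 1.
  i=1: a_1=1, p_1 = 1*5 + 1 = 6, q_1 = 1*1 + 0 = 1.
  i=2: a_2=4, p_2 = 4*6 + 5 = 29, q_2 = 4*1 + 1 = 5.
  i=3: a_3=3, p_3 = 3*29 + 6 = 93, q_3 = 3*5 + 1 = 16.

5/1, 6/1, 29/5, 93/16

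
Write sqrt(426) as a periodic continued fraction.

[20; (1, 1, 1, 3, 2, 6, 2, 3, 1, 1, 1, 40)]

Write x_i = (sqrt(426) + m_i)/d_i with (m_0, d_0) = (0, 1). a_0 = floor(sqrt(426)) = 20, since 20^2 = 400 <= 426 < 441 = 21^2.
Iterate m_{i+1} = d_i*a_i - m_i, d_{i+1} = (426 - m_{i+1}^2)/d_i, a_{i+1} = floor((a_0 + m_{i+1})/d_{i+1}):
  m_1 = 1*20 - 0 = 20, d_1 = (426 - 20^2)/1 = 26/1 = 26, a_1 = floor((20 + 20)/26) = 1.
  m_2 = 26*1 - 20 = 6, d_2 = (426 - 6^2)/26 = 390/26 = 15, a_2 = floor((20 + 6)/15) = 1.
  m_3 = 15*1 - 6 = 9, d_3 = (426 - 9^2)/15 = 345/15 = 23, a_3 = floor((20 + 9)/23) = 1.
  m_4 = 23*1 - 9 = 14, d_4 = (426 - 14^2)/23 = 230/23 = 10, a_4 = floor((20 + 14)/10) = 3.
  m_5 = 10*3 - 14 = 16, d_5 = (426 - 16^2)/10 = 170/10 = 17, a_5 = floor((20 + 16)/17) = 2.
  m_6 = 17*2 - 16 = 18, d_6 = (426 - 18^2)/17 = 102/17 = 6, a_6 = floor((20 + 18)/6) = 6.
  m_7 = 6*6 - 18 = 18, d_7 = (426 - 18^2)/6 = 102/6 = 17, a_7 = floor((20 + 18)/17) = 2.
  m_8 = 17*2 - 18 = 16, d_8 = (426 - 16^2)/17 = 170/17 = 10, a_8 = floor((20 + 16)/10) = 3.
  m_9 = 10*3 - 16 = 14, d_9 = (426 - 14^2)/10 = 230/10 = 23, a_9 = floor((20 + 14)/23) = 1.
  m_10 = 23*1 - 14 = 9, d_10 = (426 - 9^2)/23 = 345/23 = 15, a_10 = floor((20 + 9)/15) = 1.
  m_11 = 15*1 - 9 = 6, d_11 = (426 - 6^2)/15 = 390/15 = 26, a_11 = floor((20 + 6)/26) = 1.
  m_12 = 26*1 - 6 = 20, d_12 = (426 - 20^2)/26 = 26/26 = 1, a_12 = floor((20 + 20)/1) = 40.
  m_13 = 1*40 - 20 = 20, d_13 = (426 - 20^2)/1 = 26/1 = 26: (m_13, d_13) = (m_1, d_1) = (20, 26), so from here the quotients repeat a_1, ..., a_12; the period length is 12.
Hence the expansion of sqrt(426) is a_0 = 20 followed by the repeating block 1, 1, 1, 3, 2, 6, 2, 3, 1, 1, 1, 40 (period 12).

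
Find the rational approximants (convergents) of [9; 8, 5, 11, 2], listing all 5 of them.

Using the convergent recurrence p_i = a_i*p_{i-1} + p_{i-2}, q_i = a_i*q_{i-1} + q_{i-2} with p_{-2}=0, p_{-1}=1, q_{-2}=1, q_{-1}=0:
  i=0: a_0=9, p_0 = 9*1 + 0 = 9, q_0 = 9*0 + 1 = 1.
  i=1: a_1=8, p_1 = 8*9 + 1 = 73, q_1 = 8*1 + 0 = 8.
  i=2: a_2=5, p_2 = 5*73 + 9 = 374, q_2 = 5*8 + 1 = 41.
  i=3: a_3=11, p_3 = 11*374 + 73 = 4187, q_3 = 11*41 + 8 = 459.
  i=4: a_4=2, p_4 = 2*4187 + 374 = 8748, q_4 = 2*459 + 41 = 959.

9/1, 73/8, 374/41, 4187/459, 8748/959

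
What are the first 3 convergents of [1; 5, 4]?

1/1, 6/5, 25/21

Using the convergent recurrence p_i = a_i*p_{i-1} + p_{i-2}, q_i = a_i*q_{i-1} + q_{i-2} with p_{-2}=0, p_{-1}=1, q_{-2}=1, q_{-1}=0:
  i=0: a_0=1, p_0 = 1*1 + 0 = 1, q_0 = 1*0 + 1 = 1.
  i=1: a_1=5, p_1 = 5*1 + 1 = 6, q_1 = 5*1 + 0 = 5.
  i=2: a_2=4, p_2 = 4*6 + 1 = 25, q_2 = 4*5 + 1 = 21.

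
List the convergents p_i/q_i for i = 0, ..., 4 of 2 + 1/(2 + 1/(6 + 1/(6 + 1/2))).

Using the convergent recurrence p_i = a_i*p_{i-1} + p_{i-2}, q_i = a_i*q_{i-1} + q_{i-2} with p_{-2}=0, p_{-1}=1, q_{-2}=1, q_{-1}=0:
  i=0: a_0=2, p_0 = 2*1 + 0 = 2, q_0 = 2*0 + 1 = 1.
  i=1: a_1=2, p_1 = 2*2 + 1 = 5, q_1 = 2*1 + 0 = 2.
  i=2: a_2=6, p_2 = 6*5 + 2 = 32, q_2 = 6*2 + 1 = 13.
  i=3: a_3=6, p_3 = 6*32 + 5 = 197, q_3 = 6*13 + 2 = 80.
  i=4: a_4=2, p_4 = 2*197 + 32 = 426, q_4 = 2*80 + 13 = 173.

2/1, 5/2, 32/13, 197/80, 426/173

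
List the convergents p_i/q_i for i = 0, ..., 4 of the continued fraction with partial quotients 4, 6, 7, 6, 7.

4/1, 25/6, 179/43, 1099/264, 7872/1891

Using the convergent recurrence p_i = a_i*p_{i-1} + p_{i-2}, q_i = a_i*q_{i-1} + q_{i-2} with p_{-2}=0, p_{-1}=1, q_{-2}=1, q_{-1}=0:
  i=0: a_0=4, p_0 = 4*1 + 0 = 4, q_0 = 4*0 + 1 = 1.
  i=1: a_1=6, p_1 = 6*4 + 1 = 25, q_1 = 6*1 + 0 = 6.
  i=2: a_2=7, p_2 = 7*25 + 4 = 179, q_2 = 7*6 + 1 = 43.
  i=3: a_3=6, p_3 = 6*179 + 25 = 1099, q_3 = 6*43 + 6 = 264.
  i=4: a_4=7, p_4 = 7*1099 + 179 = 7872, q_4 = 7*264 + 43 = 1891.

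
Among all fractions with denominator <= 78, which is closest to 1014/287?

Expand x = 1014/287 as a continued fraction with the Euclidean algorithm:
  1014 = 3*287 + 153, so a_0 = 3.
  287 = 1*153 + 134, so a_1 = 1.
  153 = 1*134 + 19, so a_2 = 1.
  134 = 7*19 + 1, so a_3 = 7.
  19 = 19*1 + 0, so a_4 = 19.
so x = [3; 1, 1, 7, 19].
Convergents (p_i = a_i*p_{i-1} + p_{i-2}, q_i = a_i*q_{i-1} + q_{i-2} with p_{-2}=0, p_{-1}=1, q_{-2}=1, q_{-1}=0), until the denominator exceeds 78:
  i=0: a_0=3, p_0 = 3*1 + 0 = 3, q_0 = 3*0 + 1 = 1.
  i=1: a_1=1, p_1 = 1*3 + 1 = 4, q_1 = 1*1 + 0 = 1.
  i=2: a_2=1, p_2 = 1*4 + 3 = 7, q_2 = 1*1 + 1 = 2.
  i=3: a_3=7, p_3 = 7*7 + 4 = 53, q_3 = 7*2 + 1 = 15.
  i=4: a_4=19, p_4 = 19*53 + 7 = 1014, q_4 = 19*15 + 2 = 287.
q_4 = 287 > 78, so the last convergent with denominator <= 78 is p_3/q_3 = 53/15.
The closest fraction with denominator <= 78 is either p_3/q_3 or the intermediate fraction (k*p_3 + p_2)/(k*q_3 + q_2) with the largest k >= 1 whose denominator stays <= 78; these approach x as k grows, and every other convergent or intermediate fraction in range is farther away.
Largest k: floor((78 - q_2)/q_3) = floor((78 - 2)/15) = 5.
That gives (5*53 + 7)/(5*15 + 2) = 272/77.
Compare the errors: |x - 53/15| = |1014*15 - 53*287|/(287*15) = 1/4305, and |x - 272/77| = |1014*77 - 272*287|/(287*77) = 14/22099.
Cross-multiplying, 1*22099 = 22099 < 60270 = 14*4305, so 1/4305 is smaller: the convergent 53/15 is closer to x than 272/77.

53/15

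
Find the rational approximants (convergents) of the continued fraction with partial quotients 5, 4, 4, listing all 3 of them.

5/1, 21/4, 89/17

Using the convergent recurrence p_i = a_i*p_{i-1} + p_{i-2}, q_i = a_i*q_{i-1} + q_{i-2} with p_{-2}=0, p_{-1}=1, q_{-2}=1, q_{-1}=0:
  i=0: a_0=5, p_0 = 5*1 + 0 = 5, q_0 = 5*0 + 1 = 1.
  i=1: a_1=4, p_1 = 4*5 + 1 = 21, q_1 = 4*1 + 0 = 4.
  i=2: a_2=4, p_2 = 4*21 + 5 = 89, q_2 = 4*4 + 1 = 17.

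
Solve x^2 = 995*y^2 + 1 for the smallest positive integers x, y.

(x, y) = (8835999, 280120)

First expand sqrt(995) as a continued fraction. With x_i = (sqrt(995) + m_i)/d_i and (m_0, d_0) = (0, 1): a_0 = floor(sqrt(995)) = 31, since 31^2 = 961 <= 995 < 1024 = 32^2.
Iterate m_{i+1} = d_i*a_i - m_i, d_{i+1} = (995 - m_{i+1}^2)/d_i, a_{i+1} = floor((a_0 + m_{i+1})/d_{i+1}):
  m_1 = 1*31 - 0 = 31, d_1 = (995 - 31^2)/1 = 34/1 = 34, a_1 = floor((31 + 31)/34) = 1.
  m_2 = 34*1 - 31 = 3, d_2 = (995 - 3^2)/34 = 986/34 = 29, a_2 = floor((31 + 3)/29) = 1.
  m_3 = 29*1 - 3 = 26, d_3 = (995 - 26^2)/29 = 319/29 = 11, a_3 = floor((31 + 26)/11) = 5.
  m_4 = 11*5 - 26 = 29, d_4 = (995 - 29^2)/11 = 154/11 = 14, a_4 = floor((31 + 29)/14) = 4.
  m_5 = 14*4 - 29 = 27, d_5 = (995 - 27^2)/14 = 266/14 = 19, a_5 = floor((31 + 27)/19) = 3.
  m_6 = 19*3 - 27 = 30, d_6 = (995 - 30^2)/19 = 95/19 = 5, a_6 = floor((31 + 30)/5) = 12.
  m_7 = 5*12 - 30 = 30, d_7 = (995 - 30^2)/5 = 95/5 = 19, a_7 = floor((31 + 30)/19) = 3.
  m_8 = 19*3 - 30 = 27, d_8 = (995 - 27^2)/19 = 266/19 = 14, a_8 = floor((31 + 27)/14) = 4.
  m_9 = 14*4 - 27 = 29, d_9 = (995 - 29^2)/14 = 154/14 = 11, a_9 = floor((31 + 29)/11) = 5.
  m_10 = 11*5 - 29 = 26, d_10 = (995 - 26^2)/11 = 319/11 = 29, a_10 = floor((31 + 26)/29) = 1.
  m_11 = 29*1 - 26 = 3, d_11 = (995 - 3^2)/29 = 986/29 = 34, a_11 = floor((31 + 3)/34) = 1.
  m_12 = 34*1 - 3 = 31, d_12 = (995 - 31^2)/34 = 34/34 = 1, a_12 = floor((31 + 31)/1) = 62.
  m_13 = 1*62 - 31 = 31, d_13 = (995 - 31^2)/1 = 34/1 = 34: (m_13, d_13) = (m_1, d_1) = (31, 34), so from here the quotients repeat a_1, ..., a_12; the period length is 12.
So sqrt(995) = [31; (1, 1, 5, 4, 3, 12, 3, 4, 5, 1, 1, 62)] with period length k = 12.
k is even, so the fundamental solution of x^2 - 995y^2 = 1 is (p_{k-1}, q_{k-1}) = (p_11, q_11); compute convergents through index 11.
Convergents (p_i = a_i*p_{i-1} + p_{i-2}, q_i = a_i*q_{i-1} + q_{i-2} with p_{-2}=0, p_{-1}=1, q_{-2}=1, q_{-1}=0):
  i=0: a_0=31, p_0 = 31*1 + 0 = 31, q_0 = 31*0 + 1 = 1.
  i=1: a_1=1, p_1 = 1*31 + 1 = 32, q_1 = 1*1 + 0 = 1.
  i=2: a_2=1, p_2 = 1*32 + 31 = 63, q_2 = 1*1 + 1 = 2.
  i=3: a_3=5, p_3 = 5*63 + 32 = 347, q_3 = 5*2 + 1 = 11.
  i=4: a_4=4, p_4 = 4*347 + 63 = 1451, q_4 = 4*11 + 2 = 46.
  i=5: a_5=3, p_5 = 3*1451 + 347 = 4700, q_5 = 3*46 + 11 = 149.
  i=6: a_6=12, p_6 = 12*4700 + 1451 = 57851, q_6 = 12*149 + 46 = 1834.
  i=7: a_7=3, p_7 = 3*57851 + 4700 = 178253, q_7 = 3*1834 + 149 = 5651.
  i=8: a_8=4, p_8 = 4*178253 + 57851 = 770863, q_8 = 4*5651 + 1834 = 24438.
  i=9: a_9=5, p_9 = 5*770863 + 178253 = 4032568, q_9 = 5*24438 + 5651 = 127841.
  i=10: a_10=1, p_10 = 1*4032568 + 770863 = 4803431, q_10 = 1*127841 + 24438 = 152279.
  i=11: a_11=1, p_11 = 1*4803431 + 4032568 = 8835999, q_11 = 1*152279 + 127841 = 280120.
Check: 8835999^2 - 995*280120^2 = 78074878328001 - 78074878328000 = 1, so (x, y) = (8835999, 280120) solves the equation, and by the theorem it is the least positive solution.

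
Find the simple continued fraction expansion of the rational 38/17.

Run the Euclidean algorithm on 38 and 17; the successive quotients are the partial quotients a_0, a_1, ... (each step inverts the fractional part left over by the previous one):
  38 = 2*17 + 4, so a_0 = 2.
  17 = 4*4 + 1, so a_1 = 4.
  4 = 4*1 + 0, so a_2 = 4.
The remainder reaches 0 after 3 divisions, so the expansion has 3 partial quotients, read off in order.

[2; 4, 4]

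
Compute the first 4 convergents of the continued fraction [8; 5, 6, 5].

Using the convergent recurrence p_i = a_i*p_{i-1} + p_{i-2}, q_i = a_i*q_{i-1} + q_{i-2} with p_{-2}=0, p_{-1}=1, q_{-2}=1, q_{-1}=0:
  i=0: a_0=8, p_0 = 8*1 + 0 = 8, q_0 = 8*0 + 1 = 1.
  i=1: a_1=5, p_1 = 5*8 + 1 = 41, q_1 = 5*1 + 0 = 5.
  i=2: a_2=6, p_2 = 6*41 + 8 = 254, q_2 = 6*5 + 1 = 31.
  i=3: a_3=5, p_3 = 5*254 + 41 = 1311, q_3 = 5*31 + 5 = 160.

8/1, 41/5, 254/31, 1311/160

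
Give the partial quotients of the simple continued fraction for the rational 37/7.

Run the Euclidean algorithm on 37 and 7; the successive quotients are the partial quotients a_0, a_1, ... (each step inverts the fractional part left over by the previous one):
  37 = 5*7 + 2, so a_0 = 5.
  7 = 3*2 + 1, so a_1 = 3.
  2 = 2*1 + 0, so a_2 = 2.
The remainder reaches 0 after 3 divisions, so the expansion has 3 partial quotients, read off in order.

[5; 3, 2]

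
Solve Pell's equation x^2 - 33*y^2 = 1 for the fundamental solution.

First expand sqrt(33) as a continued fraction. With x_i = (sqrt(33) + m_i)/d_i and (m_0, d_0) = (0, 1): a_0 = floor(sqrt(33)) = 5, since 5^2 = 25 <= 33 < 36 = 6^2.
Iterate m_{i+1} = d_i*a_i - m_i, d_{i+1} = (33 - m_{i+1}^2)/d_i, a_{i+1} = floor((a_0 + m_{i+1})/d_{i+1}):
  m_1 = 1*5 - 0 = 5, d_1 = (33 - 5^2)/1 = 8/1 = 8, a_1 = floor((5 + 5)/8) = 1.
  m_2 = 8*1 - 5 = 3, d_2 = (33 - 3^2)/8 = 24/8 = 3, a_2 = floor((5 + 3)/3) = 2.
  m_3 = 3*2 - 3 = 3, d_3 = (33 - 3^2)/3 = 24/3 = 8, a_3 = floor((5 + 3)/8) = 1.
  m_4 = 8*1 - 3 = 5, d_4 = (33 - 5^2)/8 = 8/8 = 1, a_4 = floor((5 + 5)/1) = 10.
  m_5 = 1*10 - 5 = 5, d_5 = (33 - 5^2)/1 = 8/1 = 8: (m_5, d_5) = (m_1, d_1) = (5, 8), so from here the quotients repeat a_1, ..., a_4; the period length is 4.
So sqrt(33) = [5; (1, 2, 1, 10)] with period length k = 4.
k is even, so the fundamental solution of x^2 - 33y^2 = 1 is (p_{k-1}, q_{k-1}) = (p_3, q_3); compute convergents through index 3.
Convergents (p_i = a_i*p_{i-1} + p_{i-2}, q_i = a_i*q_{i-1} + q_{i-2} with p_{-2}=0, p_{-1}=1, q_{-2}=1, q_{-1}=0):
  i=0: a_0=5, p_0 = 5*1 + 0 = 5, q_0 = 5*0 + 1 = 1.
  i=1: a_1=1, p_1 = 1*5 + 1 = 6, q_1 = 1*1 + 0 = 1.
  i=2: a_2=2, p_2 = 2*6 + 5 = 17, q_2 = 2*1 + 1 = 3.
  i=3: a_3=1, p_3 = 1*17 + 6 = 23, q_3 = 1*3 + 1 = 4.
Check: 23^2 - 33*4^2 = 529 - 528 = 1, so (x, y) = (23, 4) solves the equation, and by the theorem it is the least positive solution.

(x, y) = (23, 4)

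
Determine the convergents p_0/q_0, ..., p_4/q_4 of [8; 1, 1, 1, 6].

8/1, 9/1, 17/2, 26/3, 173/20

Using the convergent recurrence p_i = a_i*p_{i-1} + p_{i-2}, q_i = a_i*q_{i-1} + q_{i-2} with p_{-2}=0, p_{-1}=1, q_{-2}=1, q_{-1}=0:
  i=0: a_0=8, p_0 = 8*1 + 0 = 8, q_0 = 8*0 + 1 = 1.
  i=1: a_1=1, p_1 = 1*8 + 1 = 9, q_1 = 1*1 + 0 = 1.
  i=2: a_2=1, p_2 = 1*9 + 8 = 17, q_2 = 1*1 + 1 = 2.
  i=3: a_3=1, p_3 = 1*17 + 9 = 26, q_3 = 1*2 + 1 = 3.
  i=4: a_4=6, p_4 = 6*26 + 17 = 173, q_4 = 6*3 + 2 = 20.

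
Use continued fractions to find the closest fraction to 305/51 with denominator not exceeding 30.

Expand x = 305/51 as a continued fraction with the Euclidean algorithm:
  305 = 5*51 + 50, so a_0 = 5.
  51 = 1*50 + 1, so a_1 = 1.
  50 = 50*1 + 0, so a_2 = 50.
so x = [5; 1, 50].
Convergents (p_i = a_i*p_{i-1} + p_{i-2}, q_i = a_i*q_{i-1} + q_{i-2} with p_{-2}=0, p_{-1}=1, q_{-2}=1, q_{-1}=0), until the denominator exceeds 30:
  i=0: a_0=5, p_0 = 5*1 + 0 = 5, q_0 = 5*0 + 1 = 1.
  i=1: a_1=1, p_1 = 1*5 + 1 = 6, q_1 = 1*1 + 0 = 1.
  i=2: a_2=50, p_2 = 50*6 + 5 = 305, q_2 = 50*1 + 1 = 51.
q_2 = 51 > 30, so the last convergent with denominator <= 30 is p_1/q_1 = 6/1.
The closest fraction with denominator <= 30 is either p_1/q_1 or the intermediate fraction (k*p_1 + p_0)/(k*q_1 + q_0) with the largest k >= 1 whose denominator stays <= 30; these approach x as k grows, and every other convergent or intermediate fraction in range is farther away.
Largest k: floor((30 - q_0)/q_1) = floor((30 - 1)/1) = 29.
That gives (29*6 + 5)/(29*1 + 1) = 179/30.
Compare the errors: |x - 6/1| = |305*1 - 6*51|/(51*1) = 1/51, and |x - 179/30| = |305*30 - 179*51|/(51*30) = 21/1530.
Cross-multiplying, 21*51 = 1071 < 1530 = 1*1530, so 21/1530 is smaller: the intermediate fraction 179/30 is closer to x than 6/1.

179/30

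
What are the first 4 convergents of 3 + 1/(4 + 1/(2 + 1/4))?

3/1, 13/4, 29/9, 129/40

Using the convergent recurrence p_i = a_i*p_{i-1} + p_{i-2}, q_i = a_i*q_{i-1} + q_{i-2} with p_{-2}=0, p_{-1}=1, q_{-2}=1, q_{-1}=0:
  i=0: a_0=3, p_0 = 3*1 + 0 = 3, q_0 = 3*0 + 1 = 1.
  i=1: a_1=4, p_1 = 4*3 + 1 = 13, q_1 = 4*1 + 0 = 4.
  i=2: a_2=2, p_2 = 2*13 + 3 = 29, q_2 = 2*4 + 1 = 9.
  i=3: a_3=4, p_3 = 4*29 + 13 = 129, q_3 = 4*9 + 4 = 40.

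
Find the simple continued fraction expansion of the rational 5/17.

[0; 3, 2, 2]

Run the Euclidean algorithm on 5 and 17; the successive quotients are the partial quotients a_0, a_1, ... (each step inverts the fractional part left over by the previous one):
  5 = 0*17 + 5, so a_0 = 0.
  17 = 3*5 + 2, so a_1 = 3.
  5 = 2*2 + 1, so a_2 = 2.
  2 = 2*1 + 0, so a_3 = 2.
The remainder reaches 0 after 4 divisions, so the expansion has 4 partial quotients, read off in order.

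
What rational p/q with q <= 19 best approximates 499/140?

Expand x = 499/140 as a continued fraction with the Euclidean algorithm:
  499 = 3*140 + 79, so a_0 = 3.
  140 = 1*79 + 61, so a_1 = 1.
  79 = 1*61 + 18, so a_2 = 1.
  61 = 3*18 + 7, so a_3 = 3.
  18 = 2*7 + 4, so a_4 = 2.
  7 = 1*4 + 3, so a_5 = 1.
  4 = 1*3 + 1, so a_6 = 1.
  3 = 3*1 + 0, so a_7 = 3.
so x = [3; 1, 1, 3, 2, 1, 1, 3].
Convergents (p_i = a_i*p_{i-1} + p_{i-2}, q_i = a_i*q_{i-1} + q_{i-2} with p_{-2}=0, p_{-1}=1, q_{-2}=1, q_{-1}=0), until the denominator exceeds 19:
  i=0: a_0=3, p_0 = 3*1 + 0 = 3, q_0 = 3*0 + 1 = 1.
  i=1: a_1=1, p_1 = 1*3 + 1 = 4, q_1 = 1*1 + 0 = 1.
  i=2: a_2=1, p_2 = 1*4 + 3 = 7, q_2 = 1*1 + 1 = 2.
  i=3: a_3=3, p_3 = 3*7 + 4 = 25, q_3 = 3*2 + 1 = 7.
  i=4: a_4=2, p_4 = 2*25 + 7 = 57, q_4 = 2*7 + 2 = 16.
  i=5: a_5=1, p_5 = 1*57 + 25 = 82, q_5 = 1*16 + 7 = 23.
q_5 = 23 > 19, so the last convergent with denominator <= 19 is p_4/q_4 = 57/16.
The closest fraction with denominator <= 19 is either p_4/q_4 or the intermediate fraction (k*p_4 + p_3)/(k*q_4 + q_3) with the largest k >= 1 whose denominator stays <= 19; these approach x as k grows, and every other convergent or intermediate fraction in range is farther away.
Largest k: floor((19 - q_3)/q_4) = floor((19 - 7)/16) = 0.
Since k = 0, no intermediate fraction beyond p_4/q_4 has denominator <= 19, so the convergent 57/16 is the closest (its error is |499*16 - 57*140|/(140*16) = 4/2240).

57/16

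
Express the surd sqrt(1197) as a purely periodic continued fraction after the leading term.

[34; (1, 1, 2, 16, 1, 8, 1, 16, 2, 1, 1, 68)]

Write x_i = (sqrt(1197) + m_i)/d_i with (m_0, d_0) = (0, 1). a_0 = floor(sqrt(1197)) = 34, since 34^2 = 1156 <= 1197 < 1225 = 35^2.
Iterate m_{i+1} = d_i*a_i - m_i, d_{i+1} = (1197 - m_{i+1}^2)/d_i, a_{i+1} = floor((a_0 + m_{i+1})/d_{i+1}):
  m_1 = 1*34 - 0 = 34, d_1 = (1197 - 34^2)/1 = 41/1 = 41, a_1 = floor((34 + 34)/41) = 1.
  m_2 = 41*1 - 34 = 7, d_2 = (1197 - 7^2)/41 = 1148/41 = 28, a_2 = floor((34 + 7)/28) = 1.
  m_3 = 28*1 - 7 = 21, d_3 = (1197 - 21^2)/28 = 756/28 = 27, a_3 = floor((34 + 21)/27) = 2.
  m_4 = 27*2 - 21 = 33, d_4 = (1197 - 33^2)/27 = 108/27 = 4, a_4 = floor((34 + 33)/4) = 16.
  m_5 = 4*16 - 33 = 31, d_5 = (1197 - 31^2)/4 = 236/4 = 59, a_5 = floor((34 + 31)/59) = 1.
  m_6 = 59*1 - 31 = 28, d_6 = (1197 - 28^2)/59 = 413/59 = 7, a_6 = floor((34 + 28)/7) = 8.
  m_7 = 7*8 - 28 = 28, d_7 = (1197 - 28^2)/7 = 413/7 = 59, a_7 = floor((34 + 28)/59) = 1.
  m_8 = 59*1 - 28 = 31, d_8 = (1197 - 31^2)/59 = 236/59 = 4, a_8 = floor((34 + 31)/4) = 16.
  m_9 = 4*16 - 31 = 33, d_9 = (1197 - 33^2)/4 = 108/4 = 27, a_9 = floor((34 + 33)/27) = 2.
  m_10 = 27*2 - 33 = 21, d_10 = (1197 - 21^2)/27 = 756/27 = 28, a_10 = floor((34 + 21)/28) = 1.
  m_11 = 28*1 - 21 = 7, d_11 = (1197 - 7^2)/28 = 1148/28 = 41, a_11 = floor((34 + 7)/41) = 1.
  m_12 = 41*1 - 7 = 34, d_12 = (1197 - 34^2)/41 = 41/41 = 1, a_12 = floor((34 + 34)/1) = 68.
  m_13 = 1*68 - 34 = 34, d_13 = (1197 - 34^2)/1 = 41/1 = 41: (m_13, d_13) = (m_1, d_1) = (34, 41), so from here the quotients repeat a_1, ..., a_12; the period length is 12.
Hence the expansion of sqrt(1197) is a_0 = 34 followed by the repeating block 1, 1, 2, 16, 1, 8, 1, 16, 2, 1, 1, 68 (period 12).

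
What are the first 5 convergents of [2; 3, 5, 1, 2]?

Using the convergent recurrence p_i = a_i*p_{i-1} + p_{i-2}, q_i = a_i*q_{i-1} + q_{i-2} with p_{-2}=0, p_{-1}=1, q_{-2}=1, q_{-1}=0:
  i=0: a_0=2, p_0 = 2*1 + 0 = 2, q_0 = 2*0 + 1 = 1.
  i=1: a_1=3, p_1 = 3*2 + 1 = 7, q_1 = 3*1 + 0 = 3.
  i=2: a_2=5, p_2 = 5*7 + 2 = 37, q_2 = 5*3 + 1 = 16.
  i=3: a_3=1, p_3 = 1*37 + 7 = 44, q_3 = 1*16 + 3 = 19.
  i=4: a_4=2, p_4 = 2*44 + 37 = 125, q_4 = 2*19 + 16 = 54.

2/1, 7/3, 37/16, 44/19, 125/54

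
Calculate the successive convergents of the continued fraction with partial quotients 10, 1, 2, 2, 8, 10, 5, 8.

Using the convergent recurrence p_i = a_i*p_{i-1} + p_{i-2}, q_i = a_i*q_{i-1} + q_{i-2} with p_{-2}=0, p_{-1}=1, q_{-2}=1, q_{-1}=0:
  i=0: a_0=10, p_0 = 10*1 + 0 = 10, q_0 = 10*0 + 1 = 1.
  i=1: a_1=1, p_1 = 1*10 + 1 = 11, q_1 = 1*1 + 0 = 1.
  i=2: a_2=2, p_2 = 2*11 + 10 = 32, q_2 = 2*1 + 1 = 3.
  i=3: a_3=2, p_3 = 2*32 + 11 = 75, q_3 = 2*3 + 1 = 7.
  i=4: a_4=8, p_4 = 8*75 + 32 = 632, q_4 = 8*7 + 3 = 59.
  i=5: a_5=10, p_5 = 10*632 + 75 = 6395, q_5 = 10*59 + 7 = 597.
  i=6: a_6=5, p_6 = 5*6395 + 632 = 32607, q_6 = 5*597 + 59 = 3044.
  i=7: a_7=8, p_7 = 8*32607 + 6395 = 267251, q_7 = 8*3044 + 597 = 24949.

10/1, 11/1, 32/3, 75/7, 632/59, 6395/597, 32607/3044, 267251/24949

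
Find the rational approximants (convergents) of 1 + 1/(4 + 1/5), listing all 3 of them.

Using the convergent recurrence p_i = a_i*p_{i-1} + p_{i-2}, q_i = a_i*q_{i-1} + q_{i-2} with p_{-2}=0, p_{-1}=1, q_{-2}=1, q_{-1}=0:
  i=0: a_0=1, p_0 = 1*1 + 0 = 1, q_0 = 1*0 + 1 = 1.
  i=1: a_1=4, p_1 = 4*1 + 1 = 5, q_1 = 4*1 + 0 = 4.
  i=2: a_2=5, p_2 = 5*5 + 1 = 26, q_2 = 5*4 + 1 = 21.

1/1, 5/4, 26/21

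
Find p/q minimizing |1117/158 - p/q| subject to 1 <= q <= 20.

Expand x = 1117/158 as a continued fraction with the Euclidean algorithm:
  1117 = 7*158 + 11, so a_0 = 7.
  158 = 14*11 + 4, so a_1 = 14.
  11 = 2*4 + 3, so a_2 = 2.
  4 = 1*3 + 1, so a_3 = 1.
  3 = 3*1 + 0, so a_4 = 3.
so x = [7; 14, 2, 1, 3].
Convergents (p_i = a_i*p_{i-1} + p_{i-2}, q_i = a_i*q_{i-1} + q_{i-2} with p_{-2}=0, p_{-1}=1, q_{-2}=1, q_{-1}=0), until the denominator exceeds 20:
  i=0: a_0=7, p_0 = 7*1 + 0 = 7, q_0 = 7*0 + 1 = 1.
  i=1: a_1=14, p_1 = 14*7 + 1 = 99, q_1 = 14*1 + 0 = 14.
  i=2: a_2=2, p_2 = 2*99 + 7 = 205, q_2 = 2*14 + 1 = 29.
q_2 = 29 > 20, so the last convergent with denominator <= 20 is p_1/q_1 = 99/14.
The closest fraction with denominator <= 20 is either p_1/q_1 or the intermediate fraction (k*p_1 + p_0)/(k*q_1 + q_0) with the largest k >= 1 whose denominator stays <= 20; these approach x as k grows, and every other convergent or intermediate fraction in range is farther away.
Largest k: floor((20 - q_0)/q_1) = floor((20 - 1)/14) = 1.
That gives (1*99 + 7)/(1*14 + 1) = 106/15.
Compare the errors: |x - 99/14| = |1117*14 - 99*158|/(158*14) = 4/2212, and |x - 106/15| = |1117*15 - 106*158|/(158*15) = 7/2370.
Cross-multiplying, 4*2370 = 9480 < 15484 = 7*2212, so 4/2212 is smaller: the convergent 99/14 is closer to x than 106/15.

99/14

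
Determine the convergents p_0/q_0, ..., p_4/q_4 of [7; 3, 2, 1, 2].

7/1, 22/3, 51/7, 73/10, 197/27

Using the convergent recurrence p_i = a_i*p_{i-1} + p_{i-2}, q_i = a_i*q_{i-1} + q_{i-2} with p_{-2}=0, p_{-1}=1, q_{-2}=1, q_{-1}=0:
  i=0: a_0=7, p_0 = 7*1 + 0 = 7, q_0 = 7*0 + 1 = 1.
  i=1: a_1=3, p_1 = 3*7 + 1 = 22, q_1 = 3*1 + 0 = 3.
  i=2: a_2=2, p_2 = 2*22 + 7 = 51, q_2 = 2*3 + 1 = 7.
  i=3: a_3=1, p_3 = 1*51 + 22 = 73, q_3 = 1*7 + 3 = 10.
  i=4: a_4=2, p_4 = 2*73 + 51 = 197, q_4 = 2*10 + 7 = 27.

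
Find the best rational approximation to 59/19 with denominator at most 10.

Expand x = 59/19 as a continued fraction with the Euclidean algorithm:
  59 = 3*19 + 2, so a_0 = 3.
  19 = 9*2 + 1, so a_1 = 9.
  2 = 2*1 + 0, so a_2 = 2.
so x = [3; 9, 2].
Convergents (p_i = a_i*p_{i-1} + p_{i-2}, q_i = a_i*q_{i-1} + q_{i-2} with p_{-2}=0, p_{-1}=1, q_{-2}=1, q_{-1}=0), until the denominator exceeds 10:
  i=0: a_0=3, p_0 = 3*1 + 0 = 3, q_0 = 3*0 + 1 = 1.
  i=1: a_1=9, p_1 = 9*3 + 1 = 28, q_1 = 9*1 + 0 = 9.
  i=2: a_2=2, p_2 = 2*28 + 3 = 59, q_2 = 2*9 + 1 = 19.
q_2 = 19 > 10, so the last convergent with denominator <= 10 is p_1/q_1 = 28/9.
The closest fraction with denominator <= 10 is either p_1/q_1 or the intermediate fraction (k*p_1 + p_0)/(k*q_1 + q_0) with the largest k >= 1 whose denominator stays <= 10; these approach x as k grows, and every other convergent or intermediate fraction in range is farther away.
Largest k: floor((10 - q_0)/q_1) = floor((10 - 1)/9) = 1.
That gives (1*28 + 3)/(1*9 + 1) = 31/10.
Compare the errors: |x - 28/9| = |59*9 - 28*19|/(19*9) = 1/171, and |x - 31/10| = |59*10 - 31*19|/(19*10) = 1/190.
Cross-multiplying, 1*171 = 171 < 190 = 1*190, so 1/190 is smaller: the intermediate fraction 31/10 is closer to x than 28/9.

31/10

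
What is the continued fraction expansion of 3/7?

Run the Euclidean algorithm on 3 and 7; the successive quotients are the partial quotients a_0, a_1, ... (each step inverts the fractional part left over by the previous one):
  3 = 0*7 + 3, so a_0 = 0.
  7 = 2*3 + 1, so a_1 = 2.
  3 = 3*1 + 0, so a_2 = 3.
The remainder reaches 0 after 3 divisions, so the expansion has 3 partial quotients, read off in order.

[0; 2, 3]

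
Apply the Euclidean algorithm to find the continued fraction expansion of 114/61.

[1; 1, 6, 1, 1, 1, 2]

Run the Euclidean algorithm on 114 and 61; the successive quotients are the partial quotients a_0, a_1, ... (each step inverts the fractional part left over by the previous one):
  114 = 1*61 + 53, so a_0 = 1.
  61 = 1*53 + 8, so a_1 = 1.
  53 = 6*8 + 5, so a_2 = 6.
  8 = 1*5 + 3, so a_3 = 1.
  5 = 1*3 + 2, so a_4 = 1.
  3 = 1*2 + 1, so a_5 = 1.
  2 = 2*1 + 0, so a_6 = 2.
The remainder reaches 0 after 7 divisions, so the expansion has 7 partial quotients, read off in order.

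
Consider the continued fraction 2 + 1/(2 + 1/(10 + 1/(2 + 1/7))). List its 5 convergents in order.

2/1, 5/2, 52/21, 109/44, 815/329

Using the convergent recurrence p_i = a_i*p_{i-1} + p_{i-2}, q_i = a_i*q_{i-1} + q_{i-2} with p_{-2}=0, p_{-1}=1, q_{-2}=1, q_{-1}=0:
  i=0: a_0=2, p_0 = 2*1 + 0 = 2, q_0 = 2*0 + 1 = 1.
  i=1: a_1=2, p_1 = 2*2 + 1 = 5, q_1 = 2*1 + 0 = 2.
  i=2: a_2=10, p_2 = 10*5 + 2 = 52, q_2 = 10*2 + 1 = 21.
  i=3: a_3=2, p_3 = 2*52 + 5 = 109, q_3 = 2*21 + 2 = 44.
  i=4: a_4=7, p_4 = 7*109 + 52 = 815, q_4 = 7*44 + 21 = 329.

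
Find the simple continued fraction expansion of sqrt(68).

[8; (4, 16)]

Write x_i = (sqrt(68) + m_i)/d_i with (m_0, d_0) = (0, 1). a_0 = floor(sqrt(68)) = 8, since 8^2 = 64 <= 68 < 81 = 9^2.
Iterate m_{i+1} = d_i*a_i - m_i, d_{i+1} = (68 - m_{i+1}^2)/d_i, a_{i+1} = floor((a_0 + m_{i+1})/d_{i+1}):
  m_1 = 1*8 - 0 = 8, d_1 = (68 - 8^2)/1 = 4/1 = 4, a_1 = floor((8 + 8)/4) = 4.
  m_2 = 4*4 - 8 = 8, d_2 = (68 - 8^2)/4 = 4/4 = 1, a_2 = floor((8 + 8)/1) = 16.
  m_3 = 1*16 - 8 = 8, d_3 = (68 - 8^2)/1 = 4/1 = 4: (m_3, d_3) = (m_1, d_1) = (8, 4), so from here the quotients repeat a_1, a_2; the period length is 2.
Hence the expansion of sqrt(68) is a_0 = 8 followed by the repeating block 4, 16 (period 2).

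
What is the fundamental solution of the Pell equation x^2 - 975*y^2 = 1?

(x, y) = (1249, 40)

First expand sqrt(975) as a continued fraction. With x_i = (sqrt(975) + m_i)/d_i and (m_0, d_0) = (0, 1): a_0 = floor(sqrt(975)) = 31, since 31^2 = 961 <= 975 < 1024 = 32^2.
Iterate m_{i+1} = d_i*a_i - m_i, d_{i+1} = (975 - m_{i+1}^2)/d_i, a_{i+1} = floor((a_0 + m_{i+1})/d_{i+1}):
  m_1 = 1*31 - 0 = 31, d_1 = (975 - 31^2)/1 = 14/1 = 14, a_1 = floor((31 + 31)/14) = 4.
  m_2 = 14*4 - 31 = 25, d_2 = (975 - 25^2)/14 = 350/14 = 25, a_2 = floor((31 + 25)/25) = 2.
  m_3 = 25*2 - 25 = 25, d_3 = (975 - 25^2)/25 = 350/25 = 14, a_3 = floor((31 + 25)/14) = 4.
  m_4 = 14*4 - 25 = 31, d_4 = (975 - 31^2)/14 = 14/14 = 1, a_4 = floor((31 + 31)/1) = 62.
  m_5 = 1*62 - 31 = 31, d_5 = (975 - 31^2)/1 = 14/1 = 14: (m_5, d_5) = (m_1, d_1) = (31, 14), so from here the quotients repeat a_1, ..., a_4; the period length is 4.
So sqrt(975) = [31; (4, 2, 4, 62)] with period length k = 4.
k is even, so the fundamental solution of x^2 - 975y^2 = 1 is (p_{k-1}, q_{k-1}) = (p_3, q_3); compute convergents through index 3.
Convergents (p_i = a_i*p_{i-1} + p_{i-2}, q_i = a_i*q_{i-1} + q_{i-2} with p_{-2}=0, p_{-1}=1, q_{-2}=1, q_{-1}=0):
  i=0: a_0=31, p_0 = 31*1 + 0 = 31, q_0 = 31*0 + 1 = 1.
  i=1: a_1=4, p_1 = 4*31 + 1 = 125, q_1 = 4*1 + 0 = 4.
  i=2: a_2=2, p_2 = 2*125 + 31 = 281, q_2 = 2*4 + 1 = 9.
  i=3: a_3=4, p_3 = 4*281 + 125 = 1249, q_3 = 4*9 + 4 = 40.
Check: 1249^2 - 975*40^2 = 1560001 - 1560000 = 1, so (x, y) = (1249, 40) solves the equation, and by the theorem it is the least positive solution.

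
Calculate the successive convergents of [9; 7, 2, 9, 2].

9/1, 64/7, 137/15, 1297/142, 2731/299

Using the convergent recurrence p_i = a_i*p_{i-1} + p_{i-2}, q_i = a_i*q_{i-1} + q_{i-2} with p_{-2}=0, p_{-1}=1, q_{-2}=1, q_{-1}=0:
  i=0: a_0=9, p_0 = 9*1 + 0 = 9, q_0 = 9*0 + 1 = 1.
  i=1: a_1=7, p_1 = 7*9 + 1 = 64, q_1 = 7*1 + 0 = 7.
  i=2: a_2=2, p_2 = 2*64 + 9 = 137, q_2 = 2*7 + 1 = 15.
  i=3: a_3=9, p_3 = 9*137 + 64 = 1297, q_3 = 9*15 + 7 = 142.
  i=4: a_4=2, p_4 = 2*1297 + 137 = 2731, q_4 = 2*142 + 15 = 299.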